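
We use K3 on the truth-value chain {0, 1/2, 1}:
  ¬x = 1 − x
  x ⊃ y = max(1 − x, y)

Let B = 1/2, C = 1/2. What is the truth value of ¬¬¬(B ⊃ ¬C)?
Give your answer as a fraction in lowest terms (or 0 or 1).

¬C = ¬1/2 = 1/2
B ⊃ ¬C = 1/2 ⊃ 1/2 = 1/2
¬(B ⊃ ¬C) = ¬1/2 = 1/2
¬¬(B ⊃ ¬C) = ¬1/2 = 1/2
¬¬¬(B ⊃ ¬C) = ¬1/2 = 1/2

1/2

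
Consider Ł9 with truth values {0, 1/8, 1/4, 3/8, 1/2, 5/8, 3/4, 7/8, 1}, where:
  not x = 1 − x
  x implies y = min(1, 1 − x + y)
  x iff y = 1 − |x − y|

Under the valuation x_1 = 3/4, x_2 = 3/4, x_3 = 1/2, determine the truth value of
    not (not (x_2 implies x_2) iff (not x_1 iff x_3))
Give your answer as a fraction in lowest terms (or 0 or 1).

3/4

x_2 implies x_2 = 3/4 implies 3/4 = 1
not (x_2 implies x_2) = not 1 = 0
not x_1 = not 3/4 = 1/4
not x_1 iff x_3 = 1/4 iff 1/2 = 3/4
not (x_2 implies x_2) iff (not x_1 iff x_3) = 0 iff 3/4 = 1/4
not (not (x_2 implies x_2) iff (not x_1 iff x_3)) = not 1/4 = 3/4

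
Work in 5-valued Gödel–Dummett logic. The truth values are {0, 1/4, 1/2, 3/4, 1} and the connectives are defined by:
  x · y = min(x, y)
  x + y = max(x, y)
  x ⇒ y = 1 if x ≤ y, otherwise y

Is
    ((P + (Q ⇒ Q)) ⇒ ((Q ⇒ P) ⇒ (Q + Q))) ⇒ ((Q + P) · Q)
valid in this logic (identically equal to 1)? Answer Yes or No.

Counterexample: take P = 0, Q = 1/4.
Q ⇒ Q = 1/4 ⇒ 1/4 = 1
P + (Q ⇒ Q) = 0 + 1 = 1
Q ⇒ P = 1/4 ⇒ 0 = 0
Q + Q = 1/4 + 1/4 = 1/4
(Q ⇒ P) ⇒ (Q + Q) = 0 ⇒ 1/4 = 1
(P + (Q ⇒ Q)) ⇒ ((Q ⇒ P) ⇒ (Q + Q)) = 1 ⇒ 1 = 1
Q + P = 1/4 + 0 = 1/4
(Q + P) · Q = 1/4 · 1/4 = 1/4
((P + (Q ⇒ Q)) ⇒ ((Q ⇒ P) ⇒ (Q + Q))) ⇒ ((Q + P) · Q) = 1 ⇒ 1/4 = 1/4
This gives 1/4 ≠ 1.

No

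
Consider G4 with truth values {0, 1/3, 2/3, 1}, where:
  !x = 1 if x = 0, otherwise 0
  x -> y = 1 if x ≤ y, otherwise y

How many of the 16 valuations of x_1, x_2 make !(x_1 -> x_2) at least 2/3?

x_1 = 0, x_2 = 0 ↦ 0  <
x_1 = 0, x_2 = 1/3 ↦ 0  <
x_1 = 0, x_2 = 2/3 ↦ 0  <
x_1 = 0, x_2 = 1 ↦ 0  <
x_1 = 1/3, x_2 = 0 ↦ 1  ≥
x_1 = 1/3, x_2 = 1/3 ↦ 0  <
x_1 = 1/3, x_2 = 2/3 ↦ 0  <
x_1 = 1/3, x_2 = 1 ↦ 0  <
x_1 = 2/3, x_2 = 0 ↦ 1  ≥
x_1 = 2/3, x_2 = 1/3 ↦ 0  <
x_1 = 2/3, x_2 = 2/3 ↦ 0  <
x_1 = 2/3, x_2 = 1 ↦ 0  <
x_1 = 1, x_2 = 0 ↦ 1  ≥
x_1 = 1, x_2 = 1/3 ↦ 0  <
x_1 = 1, x_2 = 2/3 ↦ 0  <
x_1 = 1, x_2 = 1 ↦ 0  <
So 3 of the 16 assignments meet the threshold.

3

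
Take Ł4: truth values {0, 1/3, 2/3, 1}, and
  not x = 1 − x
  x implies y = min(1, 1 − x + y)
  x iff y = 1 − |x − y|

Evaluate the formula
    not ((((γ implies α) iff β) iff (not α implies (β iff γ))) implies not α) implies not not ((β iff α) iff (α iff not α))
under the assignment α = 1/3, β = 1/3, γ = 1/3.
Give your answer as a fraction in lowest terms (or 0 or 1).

1

γ implies α = 1/3 implies 1/3 = 1
(γ implies α) iff β = 1 iff 1/3 = 1/3
not α = not 1/3 = 2/3
β iff γ = 1/3 iff 1/3 = 1
not α implies (β iff γ) = 2/3 implies 1 = 1
((γ implies α) iff β) iff (not α implies (β iff γ)) = 1/3 iff 1 = 1/3
not α = not 1/3 = 2/3
(((γ implies α) iff β) iff (not α implies (β iff γ))) implies not α = 1/3 implies 2/3 = 1
not ((((γ implies α) iff β) iff (not α implies (β iff γ))) implies not α) = not 1 = 0
β iff α = 1/3 iff 1/3 = 1
not α = not 1/3 = 2/3
α iff not α = 1/3 iff 2/3 = 2/3
(β iff α) iff (α iff not α) = 1 iff 2/3 = 2/3
not ((β iff α) iff (α iff not α)) = not 2/3 = 1/3
not not ((β iff α) iff (α iff not α)) = not 1/3 = 2/3
not ((((γ implies α) iff β) iff (not α implies (β iff γ))) implies not α) implies not not ((β iff α) iff (α iff not α)) = 0 implies 2/3 = 1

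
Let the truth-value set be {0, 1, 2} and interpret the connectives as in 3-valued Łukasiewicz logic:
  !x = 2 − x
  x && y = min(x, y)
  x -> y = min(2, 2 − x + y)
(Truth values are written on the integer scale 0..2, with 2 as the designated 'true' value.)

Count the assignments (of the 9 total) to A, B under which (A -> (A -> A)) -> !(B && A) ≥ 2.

5

A = 0, B = 0 ↦ 2  ≥
A = 0, B = 1 ↦ 2  ≥
A = 0, B = 2 ↦ 2  ≥
A = 1, B = 0 ↦ 2  ≥
A = 1, B = 1 ↦ 1  <
A = 1, B = 2 ↦ 1  <
A = 2, B = 0 ↦ 2  ≥
A = 2, B = 1 ↦ 1  <
A = 2, B = 2 ↦ 0  <
So 5 of the 9 assignments meet the threshold.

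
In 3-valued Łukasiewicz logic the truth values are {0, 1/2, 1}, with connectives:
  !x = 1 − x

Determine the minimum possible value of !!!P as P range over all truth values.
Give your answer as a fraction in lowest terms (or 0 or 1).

Take P = 1:
!P = !1 = 0
!!P = !0 = 1
!!!P = !1 = 0
No assignment yields a value below 0, so this is the minimum.

0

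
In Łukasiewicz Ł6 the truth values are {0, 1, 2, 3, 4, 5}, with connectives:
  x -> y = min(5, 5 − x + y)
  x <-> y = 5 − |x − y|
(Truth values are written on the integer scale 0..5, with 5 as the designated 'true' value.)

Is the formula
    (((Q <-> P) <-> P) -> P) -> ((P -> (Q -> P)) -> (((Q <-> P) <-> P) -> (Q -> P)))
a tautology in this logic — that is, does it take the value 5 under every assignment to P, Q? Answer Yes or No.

At P = 1, Q = 5, for instance:
Q <-> P = 5 <-> 1 = 1
(Q <-> P) <-> P = 1 <-> 1 = 5
((Q <-> P) <-> P) -> P = 5 -> 1 = 1
Q -> P = 5 -> 1 = 1
P -> (Q -> P) = 1 -> 1 = 5
((Q <-> P) <-> P) -> (Q -> P) = 5 -> 1 = 1
(P -> (Q -> P)) -> (((Q <-> P) <-> P) -> (Q -> P)) = 5 -> 1 = 1
(((Q <-> P) <-> P) -> P) -> ((P -> (Q -> P)) -> (((Q <-> P) <-> P) -> (Q -> P))) = 1 -> 1 = 5
and checking the remaining 35 assignments likewise gives ≥ 5 in every case.

Yes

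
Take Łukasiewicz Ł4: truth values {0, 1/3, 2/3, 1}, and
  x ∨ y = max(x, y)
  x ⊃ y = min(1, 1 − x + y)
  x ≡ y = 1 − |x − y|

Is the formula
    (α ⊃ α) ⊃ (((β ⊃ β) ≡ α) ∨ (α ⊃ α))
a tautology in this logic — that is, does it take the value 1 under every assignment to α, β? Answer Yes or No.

α = 0, β = 0 ↦ 1
α = 0, β = 1/3 ↦ 1
α = 0, β = 2/3 ↦ 1
α = 0, β = 1 ↦ 1
α = 1/3, β = 0 ↦ 1
α = 1/3, β = 1/3 ↦ 1
α = 1/3, β = 2/3 ↦ 1
α = 1/3, β = 1 ↦ 1
α = 2/3, β = 0 ↦ 1
α = 2/3, β = 1/3 ↦ 1
α = 2/3, β = 2/3 ↦ 1
α = 2/3, β = 1 ↦ 1
α = 1, β = 0 ↦ 1
α = 1, β = 1/3 ↦ 1
α = 1, β = 2/3 ↦ 1
α = 1, β = 1 ↦ 1
Every assignment gives a value ≥ 1.

Yes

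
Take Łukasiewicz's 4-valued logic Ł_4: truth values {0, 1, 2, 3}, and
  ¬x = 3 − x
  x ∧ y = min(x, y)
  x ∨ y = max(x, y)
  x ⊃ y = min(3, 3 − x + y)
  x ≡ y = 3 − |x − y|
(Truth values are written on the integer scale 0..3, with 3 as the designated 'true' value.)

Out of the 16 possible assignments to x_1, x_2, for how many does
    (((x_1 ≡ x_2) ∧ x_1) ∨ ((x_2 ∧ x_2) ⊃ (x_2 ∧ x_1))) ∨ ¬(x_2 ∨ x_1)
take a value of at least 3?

x_1 = 0, x_2 = 0 ↦ 3  ≥
x_1 = 0, x_2 = 1 ↦ 2  <
x_1 = 0, x_2 = 2 ↦ 1  <
x_1 = 0, x_2 = 3 ↦ 0  <
x_1 = 1, x_2 = 0 ↦ 3  ≥
x_1 = 1, x_2 = 1 ↦ 3  ≥
x_1 = 1, x_2 = 2 ↦ 2  <
x_1 = 1, x_2 = 3 ↦ 1  <
x_1 = 2, x_2 = 0 ↦ 3  ≥
x_1 = 2, x_2 = 1 ↦ 3  ≥
x_1 = 2, x_2 = 2 ↦ 3  ≥
x_1 = 2, x_2 = 3 ↦ 2  <
x_1 = 3, x_2 = 0 ↦ 3  ≥
x_1 = 3, x_2 = 1 ↦ 3  ≥
x_1 = 3, x_2 = 2 ↦ 3  ≥
x_1 = 3, x_2 = 3 ↦ 3  ≥
So 10 of the 16 assignments meet the threshold.

10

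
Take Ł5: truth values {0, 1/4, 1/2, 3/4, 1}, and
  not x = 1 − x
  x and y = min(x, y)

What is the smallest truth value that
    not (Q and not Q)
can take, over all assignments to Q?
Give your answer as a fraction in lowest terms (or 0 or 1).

1/2

Take Q = 1/2:
not Q = not 1/2 = 1/2
Q and not Q = 1/2 and 1/2 = 1/2
not (Q and not Q) = not 1/2 = 1/2
No assignment yields a value below 1/2, so this is the minimum.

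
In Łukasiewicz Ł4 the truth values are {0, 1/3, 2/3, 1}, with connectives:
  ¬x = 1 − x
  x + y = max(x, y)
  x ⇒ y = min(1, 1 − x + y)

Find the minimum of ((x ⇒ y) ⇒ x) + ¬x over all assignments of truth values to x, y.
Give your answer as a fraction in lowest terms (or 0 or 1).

Take x = 1/3, y = 0:
x ⇒ y = 1/3 ⇒ 0 = 2/3
(x ⇒ y) ⇒ x = 2/3 ⇒ 1/3 = 2/3
¬x = ¬1/3 = 2/3
((x ⇒ y) ⇒ x) + ¬x = 2/3 + 2/3 = 2/3
No assignment yields a value below 2/3, so this is the minimum.

2/3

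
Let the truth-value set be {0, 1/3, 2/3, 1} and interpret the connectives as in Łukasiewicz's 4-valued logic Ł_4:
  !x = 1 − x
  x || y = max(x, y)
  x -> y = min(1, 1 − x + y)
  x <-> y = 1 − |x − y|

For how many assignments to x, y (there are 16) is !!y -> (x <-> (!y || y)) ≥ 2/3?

14

x = 0, y = 0 ↦ 1  ≥
x = 0, y = 1/3 ↦ 1  ≥
x = 0, y = 2/3 ↦ 2/3  ≥
x = 0, y = 1 ↦ 0  <
x = 1/3, y = 0 ↦ 1  ≥
x = 1/3, y = 1/3 ↦ 1  ≥
x = 1/3, y = 2/3 ↦ 1  ≥
x = 1/3, y = 1 ↦ 1/3  <
x = 2/3, y = 0 ↦ 1  ≥
x = 2/3, y = 1/3 ↦ 1  ≥
x = 2/3, y = 2/3 ↦ 1  ≥
x = 2/3, y = 1 ↦ 2/3  ≥
x = 1, y = 0 ↦ 1  ≥
x = 1, y = 1/3 ↦ 1  ≥
x = 1, y = 2/3 ↦ 1  ≥
x = 1, y = 1 ↦ 1  ≥
So 14 of the 16 assignments meet the threshold.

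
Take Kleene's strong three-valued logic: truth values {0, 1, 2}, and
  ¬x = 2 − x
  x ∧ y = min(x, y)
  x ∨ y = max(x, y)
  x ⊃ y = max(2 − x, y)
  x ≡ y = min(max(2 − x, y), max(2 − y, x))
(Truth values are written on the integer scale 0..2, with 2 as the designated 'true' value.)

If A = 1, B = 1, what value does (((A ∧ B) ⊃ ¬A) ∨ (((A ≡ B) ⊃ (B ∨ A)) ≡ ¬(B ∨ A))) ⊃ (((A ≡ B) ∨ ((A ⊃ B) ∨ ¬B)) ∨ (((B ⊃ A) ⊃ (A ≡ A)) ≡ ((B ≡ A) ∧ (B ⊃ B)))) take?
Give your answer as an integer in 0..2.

1

A ∧ B = 1 ∧ 1 = 1
¬A = ¬1 = 1
(A ∧ B) ⊃ ¬A = 1 ⊃ 1 = 1
A ≡ B = 1 ≡ 1 = 1
B ∨ A = 1 ∨ 1 = 1
(A ≡ B) ⊃ (B ∨ A) = 1 ⊃ 1 = 1
B ∨ A = 1 ∨ 1 = 1
¬(B ∨ A) = ¬1 = 1
((A ≡ B) ⊃ (B ∨ A)) ≡ ¬(B ∨ A) = 1 ≡ 1 = 1
((A ∧ B) ⊃ ¬A) ∨ (((A ≡ B) ⊃ (B ∨ A)) ≡ ¬(B ∨ A)) = 1 ∨ 1 = 1
A ≡ B = 1 ≡ 1 = 1
A ⊃ B = 1 ⊃ 1 = 1
¬B = ¬1 = 1
(A ⊃ B) ∨ ¬B = 1 ∨ 1 = 1
(A ≡ B) ∨ ((A ⊃ B) ∨ ¬B) = 1 ∨ 1 = 1
B ⊃ A = 1 ⊃ 1 = 1
A ≡ A = 1 ≡ 1 = 1
(B ⊃ A) ⊃ (A ≡ A) = 1 ⊃ 1 = 1
B ≡ A = 1 ≡ 1 = 1
B ⊃ B = 1 ⊃ 1 = 1
(B ≡ A) ∧ (B ⊃ B) = 1 ∧ 1 = 1
((B ⊃ A) ⊃ (A ≡ A)) ≡ ((B ≡ A) ∧ (B ⊃ B)) = 1 ≡ 1 = 1
((A ≡ B) ∨ ((A ⊃ B) ∨ ¬B)) ∨ (((B ⊃ A) ⊃ (A ≡ A)) ≡ ((B ≡ A) ∧ (B ⊃ B))) = 1 ∨ 1 = 1
(((A ∧ B) ⊃ ¬A) ∨ (((A ≡ B) ⊃ (B ∨ A)) ≡ ¬(B ∨ A))) ⊃ (((A ≡ B) ∨ ((A ⊃ B) ∨ ¬B)) ∨ (((B ⊃ A) ⊃ (A ≡ A)) ≡ ((B ≡ A) ∧ (B ⊃ B)))) = 1 ⊃ 1 = 1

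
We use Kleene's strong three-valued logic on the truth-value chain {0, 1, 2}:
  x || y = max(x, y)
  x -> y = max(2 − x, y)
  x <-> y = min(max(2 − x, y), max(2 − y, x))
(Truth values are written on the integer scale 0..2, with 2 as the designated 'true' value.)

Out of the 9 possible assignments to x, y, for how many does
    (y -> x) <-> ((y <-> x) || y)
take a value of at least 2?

x = 0, y = 0 ↦ 2  ≥
x = 0, y = 1 ↦ 1  <
x = 0, y = 2 ↦ 0  <
x = 1, y = 0 ↦ 1  <
x = 1, y = 1 ↦ 1  <
x = 1, y = 2 ↦ 1  <
x = 2, y = 0 ↦ 0  <
x = 2, y = 1 ↦ 1  <
x = 2, y = 2 ↦ 2  ≥
So 2 of the 9 assignments meet the threshold.

2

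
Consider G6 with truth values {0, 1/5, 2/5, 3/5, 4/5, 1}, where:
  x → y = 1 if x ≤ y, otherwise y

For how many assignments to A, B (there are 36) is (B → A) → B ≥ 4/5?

18

value 1: 16 assignments (counts)
value 4/5: 2 assignments (counts)
value 3/5: 3 assignments
value 2/5: 4 assignments
value 1/5: 5 assignments
value 0: 6 assignments
So 18 of the 36 assignments meet the threshold.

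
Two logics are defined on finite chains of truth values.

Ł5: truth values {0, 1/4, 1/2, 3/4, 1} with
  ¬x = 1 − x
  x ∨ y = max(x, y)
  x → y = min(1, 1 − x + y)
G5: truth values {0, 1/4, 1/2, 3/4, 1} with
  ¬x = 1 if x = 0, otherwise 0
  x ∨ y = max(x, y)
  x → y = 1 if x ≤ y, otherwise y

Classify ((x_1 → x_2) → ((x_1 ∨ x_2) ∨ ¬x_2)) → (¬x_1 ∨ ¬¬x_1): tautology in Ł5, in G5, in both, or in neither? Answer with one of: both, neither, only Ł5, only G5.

only G5

In Ł5: at x_1 = 1/4, x_2 = 0 the value is 3/4 — not a tautology.
In G5: every assignment gives 1 — tautology.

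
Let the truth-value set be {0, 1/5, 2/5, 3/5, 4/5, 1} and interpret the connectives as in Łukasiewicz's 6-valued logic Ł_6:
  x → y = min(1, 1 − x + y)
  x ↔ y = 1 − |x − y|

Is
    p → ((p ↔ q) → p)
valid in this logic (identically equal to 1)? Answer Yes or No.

Yes

At p = 2/5, q = 1, for instance:
p ↔ q = 2/5 ↔ 1 = 2/5
(p ↔ q) → p = 2/5 → 2/5 = 1
p → ((p ↔ q) → p) = 2/5 → 1 = 1
and checking the remaining 35 assignments likewise gives ≥ 1 in every case.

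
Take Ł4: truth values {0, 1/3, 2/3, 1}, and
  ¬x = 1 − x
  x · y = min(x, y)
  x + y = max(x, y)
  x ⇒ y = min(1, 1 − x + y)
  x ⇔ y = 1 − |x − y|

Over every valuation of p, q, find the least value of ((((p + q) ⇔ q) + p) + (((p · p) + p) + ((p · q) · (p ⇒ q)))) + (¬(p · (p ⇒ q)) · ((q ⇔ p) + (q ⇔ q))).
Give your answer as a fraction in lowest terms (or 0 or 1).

Take p = 1/3, q = 0:
p + q = 1/3 + 0 = 1/3
(p + q) ⇔ q = 1/3 ⇔ 0 = 2/3
((p + q) ⇔ q) + p = 2/3 + 1/3 = 2/3
p · p = 1/3 · 1/3 = 1/3
(p · p) + p = 1/3 + 1/3 = 1/3
p · q = 1/3 · 0 = 0
p ⇒ q = 1/3 ⇒ 0 = 2/3
(p · q) · (p ⇒ q) = 0 · 2/3 = 0
((p · p) + p) + ((p · q) · (p ⇒ q)) = 1/3 + 0 = 1/3
(((p + q) ⇔ q) + p) + (((p · p) + p) + ((p · q) · (p ⇒ q))) = 2/3 + 1/3 = 2/3
p ⇒ q = 1/3 ⇒ 0 = 2/3
p · (p ⇒ q) = 1/3 · 2/3 = 1/3
¬(p · (p ⇒ q)) = ¬1/3 = 2/3
q ⇔ p = 0 ⇔ 1/3 = 2/3
q ⇔ q = 0 ⇔ 0 = 1
(q ⇔ p) + (q ⇔ q) = 2/3 + 1 = 1
¬(p · (p ⇒ q)) · ((q ⇔ p) + (q ⇔ q)) = 2/3 · 1 = 2/3
((((p + q) ⇔ q) + p) + (((p · p) + p) + ((p · q) · (p ⇒ q)))) + (¬(p · (p ⇒ q)) · ((q ⇔ p) + (q ⇔ q))) = 2/3 + 2/3 = 2/3
No assignment yields a value below 2/3, so this is the minimum.

2/3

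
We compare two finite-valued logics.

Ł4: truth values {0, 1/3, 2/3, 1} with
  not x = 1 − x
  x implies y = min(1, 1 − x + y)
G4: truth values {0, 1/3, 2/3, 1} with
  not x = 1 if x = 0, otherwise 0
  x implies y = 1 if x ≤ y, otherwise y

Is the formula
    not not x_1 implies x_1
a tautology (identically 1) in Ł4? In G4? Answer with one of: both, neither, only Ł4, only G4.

only Ł4

In Ł4: every assignment gives 1 — tautology.
In G4: at x_1 = 1/3 the value is 1/3 — not a tautology.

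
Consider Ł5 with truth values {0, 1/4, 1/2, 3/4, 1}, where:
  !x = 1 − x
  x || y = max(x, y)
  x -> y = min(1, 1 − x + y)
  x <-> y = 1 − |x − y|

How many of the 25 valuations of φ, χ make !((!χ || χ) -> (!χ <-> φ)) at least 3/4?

4

value 1: 2 assignments (counts)
value 3/4: 2 assignments (counts)
value 1/2: 4 assignments
value 1/4: 4 assignments
value 0: 13 assignments
So 4 of the 25 assignments meet the threshold.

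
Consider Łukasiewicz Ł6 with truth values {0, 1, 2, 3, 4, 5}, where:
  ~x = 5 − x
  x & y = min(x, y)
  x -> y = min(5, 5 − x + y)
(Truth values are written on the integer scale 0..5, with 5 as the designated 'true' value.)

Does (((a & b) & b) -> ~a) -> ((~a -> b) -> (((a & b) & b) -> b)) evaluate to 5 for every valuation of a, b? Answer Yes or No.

Yes

At a = 4, b = 4, for instance:
a & b = 4 & 4 = 4
(a & b) & b = 4 & 4 = 4
~a = ~4 = 1
((a & b) & b) -> ~a = 4 -> 1 = 2
~a -> b = 1 -> 4 = 5
((a & b) & b) -> b = 4 -> 4 = 5
(~a -> b) -> (((a & b) & b) -> b) = 5 -> 5 = 5
(((a & b) & b) -> ~a) -> ((~a -> b) -> (((a & b) & b) -> b)) = 2 -> 5 = 5
and checking the remaining 35 assignments likewise gives ≥ 5 in every case.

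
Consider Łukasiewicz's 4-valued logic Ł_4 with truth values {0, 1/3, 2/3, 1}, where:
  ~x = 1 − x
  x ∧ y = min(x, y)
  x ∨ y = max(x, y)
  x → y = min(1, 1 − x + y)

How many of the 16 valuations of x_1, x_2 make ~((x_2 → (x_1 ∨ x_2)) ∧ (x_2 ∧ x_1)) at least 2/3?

x_1 = 0, x_2 = 0 ↦ 1  ≥
x_1 = 0, x_2 = 1/3 ↦ 1  ≥
x_1 = 0, x_2 = 2/3 ↦ 1  ≥
x_1 = 0, x_2 = 1 ↦ 1  ≥
x_1 = 1/3, x_2 = 0 ↦ 1  ≥
x_1 = 1/3, x_2 = 1/3 ↦ 2/3  ≥
x_1 = 1/3, x_2 = 2/3 ↦ 2/3  ≥
x_1 = 1/3, x_2 = 1 ↦ 2/3  ≥
x_1 = 2/3, x_2 = 0 ↦ 1  ≥
x_1 = 2/3, x_2 = 1/3 ↦ 2/3  ≥
x_1 = 2/3, x_2 = 2/3 ↦ 1/3  <
x_1 = 2/3, x_2 = 1 ↦ 1/3  <
x_1 = 1, x_2 = 0 ↦ 1  ≥
x_1 = 1, x_2 = 1/3 ↦ 2/3  ≥
x_1 = 1, x_2 = 2/3 ↦ 1/3  <
x_1 = 1, x_2 = 1 ↦ 0  <
So 12 of the 16 assignments meet the threshold.

12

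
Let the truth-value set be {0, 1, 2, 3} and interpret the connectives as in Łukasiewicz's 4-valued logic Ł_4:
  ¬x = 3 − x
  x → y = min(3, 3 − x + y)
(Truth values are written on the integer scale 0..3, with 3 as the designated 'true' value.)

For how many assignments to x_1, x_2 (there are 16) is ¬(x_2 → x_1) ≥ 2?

x_1 = 0, x_2 = 0 ↦ 0  <
x_1 = 0, x_2 = 1 ↦ 1  <
x_1 = 0, x_2 = 2 ↦ 2  ≥
x_1 = 0, x_2 = 3 ↦ 3  ≥
x_1 = 1, x_2 = 0 ↦ 0  <
x_1 = 1, x_2 = 1 ↦ 0  <
x_1 = 1, x_2 = 2 ↦ 1  <
x_1 = 1, x_2 = 3 ↦ 2  ≥
x_1 = 2, x_2 = 0 ↦ 0  <
x_1 = 2, x_2 = 1 ↦ 0  <
x_1 = 2, x_2 = 2 ↦ 0  <
x_1 = 2, x_2 = 3 ↦ 1  <
x_1 = 3, x_2 = 0 ↦ 0  <
x_1 = 3, x_2 = 1 ↦ 0  <
x_1 = 3, x_2 = 2 ↦ 0  <
x_1 = 3, x_2 = 3 ↦ 0  <
So 3 of the 16 assignments meet the threshold.

3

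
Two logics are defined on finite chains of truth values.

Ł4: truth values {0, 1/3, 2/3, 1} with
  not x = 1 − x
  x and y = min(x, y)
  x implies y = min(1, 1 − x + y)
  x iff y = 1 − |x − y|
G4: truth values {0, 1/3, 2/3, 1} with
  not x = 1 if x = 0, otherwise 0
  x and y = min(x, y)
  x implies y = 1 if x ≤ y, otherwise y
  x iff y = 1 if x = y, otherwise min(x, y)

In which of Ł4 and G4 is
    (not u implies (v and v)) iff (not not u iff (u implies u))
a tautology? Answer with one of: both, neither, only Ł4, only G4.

In Ł4: at u = 0, v = 1/3 the value is 2/3 — not a tautology.
In G4: at u = 0, v = 1/3 the value is 0 — not a tautology.

neither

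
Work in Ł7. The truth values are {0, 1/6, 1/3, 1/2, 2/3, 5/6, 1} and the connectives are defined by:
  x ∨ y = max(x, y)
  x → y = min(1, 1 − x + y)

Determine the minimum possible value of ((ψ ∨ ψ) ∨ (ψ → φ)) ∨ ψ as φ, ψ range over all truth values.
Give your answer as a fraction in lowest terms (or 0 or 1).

1/2

Take φ = 0, ψ = 1/2:
ψ ∨ ψ = 1/2 ∨ 1/2 = 1/2
ψ → φ = 1/2 → 0 = 1/2
(ψ ∨ ψ) ∨ (ψ → φ) = 1/2 ∨ 1/2 = 1/2
((ψ ∨ ψ) ∨ (ψ → φ)) ∨ ψ = 1/2 ∨ 1/2 = 1/2
No assignment yields a value below 1/2, so this is the minimum.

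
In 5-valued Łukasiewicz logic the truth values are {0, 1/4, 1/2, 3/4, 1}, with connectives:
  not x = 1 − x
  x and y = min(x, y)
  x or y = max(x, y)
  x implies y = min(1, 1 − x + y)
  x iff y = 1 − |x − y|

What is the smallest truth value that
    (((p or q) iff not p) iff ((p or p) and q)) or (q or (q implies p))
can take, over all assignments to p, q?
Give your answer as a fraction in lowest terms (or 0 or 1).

1/2

Take p = 0, q = 1/2:
p or q = 0 or 1/2 = 1/2
not p = not 0 = 1
(p or q) iff not p = 1/2 iff 1 = 1/2
p or p = 0 or 0 = 0
(p or p) and q = 0 and 1/2 = 0
((p or q) iff not p) iff ((p or p) and q) = 1/2 iff 0 = 1/2
q implies p = 1/2 implies 0 = 1/2
q or (q implies p) = 1/2 or 1/2 = 1/2
(((p or q) iff not p) iff ((p or p) and q)) or (q or (q implies p)) = 1/2 or 1/2 = 1/2
No assignment yields a value below 1/2, so this is the minimum.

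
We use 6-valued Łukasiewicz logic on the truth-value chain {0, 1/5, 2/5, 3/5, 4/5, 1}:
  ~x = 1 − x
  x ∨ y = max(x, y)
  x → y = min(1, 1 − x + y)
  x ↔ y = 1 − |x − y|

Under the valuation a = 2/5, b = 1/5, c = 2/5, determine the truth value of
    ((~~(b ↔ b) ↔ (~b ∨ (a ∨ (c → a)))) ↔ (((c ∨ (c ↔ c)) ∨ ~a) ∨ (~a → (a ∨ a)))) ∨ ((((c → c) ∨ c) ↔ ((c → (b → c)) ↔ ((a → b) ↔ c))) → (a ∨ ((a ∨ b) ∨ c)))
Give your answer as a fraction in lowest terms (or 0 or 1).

b ↔ b = 1/5 ↔ 1/5 = 1
~(b ↔ b) = ~1 = 0
~~(b ↔ b) = ~0 = 1
~b = ~1/5 = 4/5
c → a = 2/5 → 2/5 = 1
a ∨ (c → a) = 2/5 ∨ 1 = 1
~b ∨ (a ∨ (c → a)) = 4/5 ∨ 1 = 1
~~(b ↔ b) ↔ (~b ∨ (a ∨ (c → a))) = 1 ↔ 1 = 1
c ↔ c = 2/5 ↔ 2/5 = 1
c ∨ (c ↔ c) = 2/5 ∨ 1 = 1
~a = ~2/5 = 3/5
(c ∨ (c ↔ c)) ∨ ~a = 1 ∨ 3/5 = 1
~a = ~2/5 = 3/5
a ∨ a = 2/5 ∨ 2/5 = 2/5
~a → (a ∨ a) = 3/5 → 2/5 = 4/5
((c ∨ (c ↔ c)) ∨ ~a) ∨ (~a → (a ∨ a)) = 1 ∨ 4/5 = 1
(~~(b ↔ b) ↔ (~b ∨ (a ∨ (c → a)))) ↔ (((c ∨ (c ↔ c)) ∨ ~a) ∨ (~a → (a ∨ a))) = 1 ↔ 1 = 1
c → c = 2/5 → 2/5 = 1
(c → c) ∨ c = 1 ∨ 2/5 = 1
b → c = 1/5 → 2/5 = 1
c → (b → c) = 2/5 → 1 = 1
a → b = 2/5 → 1/5 = 4/5
(a → b) ↔ c = 4/5 ↔ 2/5 = 3/5
(c → (b → c)) ↔ ((a → b) ↔ c) = 1 ↔ 3/5 = 3/5
((c → c) ∨ c) ↔ ((c → (b → c)) ↔ ((a → b) ↔ c)) = 1 ↔ 3/5 = 3/5
a ∨ b = 2/5 ∨ 1/5 = 2/5
(a ∨ b) ∨ c = 2/5 ∨ 2/5 = 2/5
a ∨ ((a ∨ b) ∨ c) = 2/5 ∨ 2/5 = 2/5
(((c → c) ∨ c) ↔ ((c → (b → c)) ↔ ((a → b) ↔ c))) → (a ∨ ((a ∨ b) ∨ c)) = 3/5 → 2/5 = 4/5
((~~(b ↔ b) ↔ (~b ∨ (a ∨ (c → a)))) ↔ (((c ∨ (c ↔ c)) ∨ ~a) ∨ (~a → (a ∨ a)))) ∨ ((((c → c) ∨ c) ↔ ((c → (b → c)) ↔ ((a → b) ↔ c))) → (a ∨ ((a ∨ b) ∨ c))) = 1 ∨ 4/5 = 1

1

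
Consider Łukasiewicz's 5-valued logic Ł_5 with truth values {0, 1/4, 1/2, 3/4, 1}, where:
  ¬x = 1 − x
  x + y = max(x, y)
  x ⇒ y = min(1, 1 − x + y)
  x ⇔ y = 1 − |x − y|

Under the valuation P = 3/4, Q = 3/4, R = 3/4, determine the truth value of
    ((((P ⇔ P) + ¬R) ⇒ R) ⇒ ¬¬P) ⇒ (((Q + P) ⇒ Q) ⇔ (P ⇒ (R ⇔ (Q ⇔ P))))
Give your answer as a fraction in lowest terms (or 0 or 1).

P ⇔ P = 3/4 ⇔ 3/4 = 1
¬R = ¬3/4 = 1/4
(P ⇔ P) + ¬R = 1 + 1/4 = 1
((P ⇔ P) + ¬R) ⇒ R = 1 ⇒ 3/4 = 3/4
¬P = ¬3/4 = 1/4
¬¬P = ¬1/4 = 3/4
(((P ⇔ P) + ¬R) ⇒ R) ⇒ ¬¬P = 3/4 ⇒ 3/4 = 1
Q + P = 3/4 + 3/4 = 3/4
(Q + P) ⇒ Q = 3/4 ⇒ 3/4 = 1
Q ⇔ P = 3/4 ⇔ 3/4 = 1
R ⇔ (Q ⇔ P) = 3/4 ⇔ 1 = 3/4
P ⇒ (R ⇔ (Q ⇔ P)) = 3/4 ⇒ 3/4 = 1
((Q + P) ⇒ Q) ⇔ (P ⇒ (R ⇔ (Q ⇔ P))) = 1 ⇔ 1 = 1
((((P ⇔ P) + ¬R) ⇒ R) ⇒ ¬¬P) ⇒ (((Q + P) ⇒ Q) ⇔ (P ⇒ (R ⇔ (Q ⇔ P)))) = 1 ⇒ 1 = 1

1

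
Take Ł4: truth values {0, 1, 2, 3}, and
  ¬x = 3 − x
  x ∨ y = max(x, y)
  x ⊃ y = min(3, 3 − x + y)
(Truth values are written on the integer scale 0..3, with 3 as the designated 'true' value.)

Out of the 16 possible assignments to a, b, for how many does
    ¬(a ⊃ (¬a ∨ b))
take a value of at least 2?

2

a = 0, b = 0 ↦ 0  <
a = 0, b = 1 ↦ 0  <
a = 0, b = 2 ↦ 0  <
a = 0, b = 3 ↦ 0  <
a = 1, b = 0 ↦ 0  <
a = 1, b = 1 ↦ 0  <
a = 1, b = 2 ↦ 0  <
a = 1, b = 3 ↦ 0  <
a = 2, b = 0 ↦ 1  <
a = 2, b = 1 ↦ 1  <
a = 2, b = 2 ↦ 0  <
a = 2, b = 3 ↦ 0  <
a = 3, b = 0 ↦ 3  ≥
a = 3, b = 1 ↦ 2  ≥
a = 3, b = 2 ↦ 1  <
a = 3, b = 3 ↦ 0  <
So 2 of the 16 assignments meet the threshold.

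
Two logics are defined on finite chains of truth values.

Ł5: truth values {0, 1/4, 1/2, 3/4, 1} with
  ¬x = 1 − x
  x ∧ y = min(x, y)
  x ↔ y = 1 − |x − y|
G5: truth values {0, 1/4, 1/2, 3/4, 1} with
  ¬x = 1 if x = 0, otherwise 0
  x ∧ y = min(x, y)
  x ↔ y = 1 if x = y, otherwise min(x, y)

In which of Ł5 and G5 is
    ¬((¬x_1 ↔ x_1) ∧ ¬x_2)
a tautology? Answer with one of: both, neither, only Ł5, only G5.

only G5

In Ł5: at x_1 = 1/4, x_2 = 0 the value is 1/2 — not a tautology.
In G5: every assignment gives 1 — tautology.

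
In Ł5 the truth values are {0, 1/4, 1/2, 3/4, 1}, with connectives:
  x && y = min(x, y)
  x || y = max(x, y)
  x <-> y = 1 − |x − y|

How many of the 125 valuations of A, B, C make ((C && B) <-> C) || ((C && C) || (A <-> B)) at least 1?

101

value 1: 101 assignments (counts)
value 3/4: 21 assignments
value 1/2: 3 assignments
So 101 of the 125 assignments meet the threshold.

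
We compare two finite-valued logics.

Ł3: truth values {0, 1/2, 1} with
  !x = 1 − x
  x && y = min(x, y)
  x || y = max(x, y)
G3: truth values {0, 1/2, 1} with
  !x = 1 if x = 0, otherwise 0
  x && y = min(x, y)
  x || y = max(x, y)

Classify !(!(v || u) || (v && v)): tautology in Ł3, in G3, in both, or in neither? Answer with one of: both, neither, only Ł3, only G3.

In Ł3: at u = 0, v = 0 the value is 0 — not a tautology.
In G3: at u = 0, v = 0 the value is 0 — not a tautology.

neither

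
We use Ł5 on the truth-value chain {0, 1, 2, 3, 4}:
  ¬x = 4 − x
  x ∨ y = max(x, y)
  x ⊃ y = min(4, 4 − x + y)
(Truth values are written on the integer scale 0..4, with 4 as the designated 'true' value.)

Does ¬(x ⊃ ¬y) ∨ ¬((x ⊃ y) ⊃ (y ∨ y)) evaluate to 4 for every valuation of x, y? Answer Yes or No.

No

Counterexample: take x = 0, y = 1.
¬y = ¬1 = 3
x ⊃ ¬y = 0 ⊃ 3 = 4
¬(x ⊃ ¬y) = ¬4 = 0
x ⊃ y = 0 ⊃ 1 = 4
y ∨ y = 1 ∨ 1 = 1
(x ⊃ y) ⊃ (y ∨ y) = 4 ⊃ 1 = 1
¬((x ⊃ y) ⊃ (y ∨ y)) = ¬1 = 3
¬(x ⊃ ¬y) ∨ ¬((x ⊃ y) ⊃ (y ∨ y)) = 0 ∨ 3 = 3
This gives 3 ≠ 4.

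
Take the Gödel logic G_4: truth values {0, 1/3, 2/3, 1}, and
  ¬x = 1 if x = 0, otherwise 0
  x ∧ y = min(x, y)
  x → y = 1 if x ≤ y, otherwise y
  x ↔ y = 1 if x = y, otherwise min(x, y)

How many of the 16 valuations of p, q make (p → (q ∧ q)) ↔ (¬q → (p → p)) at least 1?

p = 0, q = 0 ↦ 1  ≥
p = 0, q = 1/3 ↦ 1  ≥
p = 0, q = 2/3 ↦ 1  ≥
p = 0, q = 1 ↦ 1  ≥
p = 1/3, q = 0 ↦ 0  <
p = 1/3, q = 1/3 ↦ 1  ≥
p = 1/3, q = 2/3 ↦ 1  ≥
p = 1/3, q = 1 ↦ 1  ≥
p = 2/3, q = 0 ↦ 0  <
p = 2/3, q = 1/3 ↦ 1/3  <
p = 2/3, q = 2/3 ↦ 1  ≥
p = 2/3, q = 1 ↦ 1  ≥
p = 1, q = 0 ↦ 0  <
p = 1, q = 1/3 ↦ 1/3  <
p = 1, q = 2/3 ↦ 2/3  <
p = 1, q = 1 ↦ 1  ≥
So 10 of the 16 assignments meet the threshold.

10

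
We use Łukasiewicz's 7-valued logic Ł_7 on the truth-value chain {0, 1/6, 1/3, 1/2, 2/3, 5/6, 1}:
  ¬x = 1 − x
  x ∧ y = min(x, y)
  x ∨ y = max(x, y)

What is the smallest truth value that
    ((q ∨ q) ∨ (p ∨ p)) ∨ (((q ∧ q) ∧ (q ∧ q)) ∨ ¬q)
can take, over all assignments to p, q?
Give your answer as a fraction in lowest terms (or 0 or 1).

Take p = 0, q = 1/2:
q ∨ q = 1/2 ∨ 1/2 = 1/2
p ∨ p = 0 ∨ 0 = 0
(q ∨ q) ∨ (p ∨ p) = 1/2 ∨ 0 = 1/2
q ∧ q = 1/2 ∧ 1/2 = 1/2
q ∧ q = 1/2 ∧ 1/2 = 1/2
(q ∧ q) ∧ (q ∧ q) = 1/2 ∧ 1/2 = 1/2
¬q = ¬1/2 = 1/2
((q ∧ q) ∧ (q ∧ q)) ∨ ¬q = 1/2 ∨ 1/2 = 1/2
((q ∨ q) ∨ (p ∨ p)) ∨ (((q ∧ q) ∧ (q ∧ q)) ∨ ¬q) = 1/2 ∨ 1/2 = 1/2
No assignment yields a value below 1/2, so this is the minimum.

1/2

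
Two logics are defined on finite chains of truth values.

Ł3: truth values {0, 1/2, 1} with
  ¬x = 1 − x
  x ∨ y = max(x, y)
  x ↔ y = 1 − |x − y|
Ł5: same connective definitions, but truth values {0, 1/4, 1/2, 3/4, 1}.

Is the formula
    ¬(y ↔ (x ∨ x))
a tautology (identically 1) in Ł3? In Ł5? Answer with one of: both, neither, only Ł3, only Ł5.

In Ł3: at x = 0, y = 0 the value is 0 — not a tautology.
In Ł5: at x = 0, y = 0 the value is 0 — not a tautology.

neither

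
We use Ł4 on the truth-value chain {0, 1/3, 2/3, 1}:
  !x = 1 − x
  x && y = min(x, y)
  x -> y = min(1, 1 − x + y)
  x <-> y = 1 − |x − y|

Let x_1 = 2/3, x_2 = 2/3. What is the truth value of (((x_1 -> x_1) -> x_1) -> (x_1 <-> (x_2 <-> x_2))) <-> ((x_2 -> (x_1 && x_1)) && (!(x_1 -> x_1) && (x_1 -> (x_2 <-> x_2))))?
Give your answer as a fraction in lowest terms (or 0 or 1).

x_1 -> x_1 = 2/3 -> 2/3 = 1
(x_1 -> x_1) -> x_1 = 1 -> 2/3 = 2/3
x_2 <-> x_2 = 2/3 <-> 2/3 = 1
x_1 <-> (x_2 <-> x_2) = 2/3 <-> 1 = 2/3
((x_1 -> x_1) -> x_1) -> (x_1 <-> (x_2 <-> x_2)) = 2/3 -> 2/3 = 1
x_1 && x_1 = 2/3 && 2/3 = 2/3
x_2 -> (x_1 && x_1) = 2/3 -> 2/3 = 1
x_1 -> x_1 = 2/3 -> 2/3 = 1
!(x_1 -> x_1) = !1 = 0
x_2 <-> x_2 = 2/3 <-> 2/3 = 1
x_1 -> (x_2 <-> x_2) = 2/3 -> 1 = 1
!(x_1 -> x_1) && (x_1 -> (x_2 <-> x_2)) = 0 && 1 = 0
(x_2 -> (x_1 && x_1)) && (!(x_1 -> x_1) && (x_1 -> (x_2 <-> x_2))) = 1 && 0 = 0
(((x_1 -> x_1) -> x_1) -> (x_1 <-> (x_2 <-> x_2))) <-> ((x_2 -> (x_1 && x_1)) && (!(x_1 -> x_1) && (x_1 -> (x_2 <-> x_2)))) = 1 <-> 0 = 0

0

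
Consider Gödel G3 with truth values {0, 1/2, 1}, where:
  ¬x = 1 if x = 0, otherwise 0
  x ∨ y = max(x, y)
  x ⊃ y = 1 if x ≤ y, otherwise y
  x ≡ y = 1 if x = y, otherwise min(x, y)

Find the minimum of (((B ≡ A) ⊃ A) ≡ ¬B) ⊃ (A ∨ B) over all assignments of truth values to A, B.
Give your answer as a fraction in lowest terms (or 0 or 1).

1/2

Take A = 1/2, B = 0:
B ≡ A = 0 ≡ 1/2 = 0
(B ≡ A) ⊃ A = 0 ⊃ 1/2 = 1
¬B = ¬0 = 1
((B ≡ A) ⊃ A) ≡ ¬B = 1 ≡ 1 = 1
A ∨ B = 1/2 ∨ 0 = 1/2
(((B ≡ A) ⊃ A) ≡ ¬B) ⊃ (A ∨ B) = 1 ⊃ 1/2 = 1/2
No assignment yields a value below 1/2, so this is the minimum.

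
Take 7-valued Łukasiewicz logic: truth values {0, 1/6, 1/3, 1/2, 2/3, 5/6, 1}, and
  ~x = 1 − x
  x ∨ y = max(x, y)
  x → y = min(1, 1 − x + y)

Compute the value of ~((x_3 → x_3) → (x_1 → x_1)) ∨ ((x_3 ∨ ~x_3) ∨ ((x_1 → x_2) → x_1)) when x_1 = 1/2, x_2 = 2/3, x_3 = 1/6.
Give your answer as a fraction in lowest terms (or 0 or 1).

x_3 → x_3 = 1/6 → 1/6 = 1
x_1 → x_1 = 1/2 → 1/2 = 1
(x_3 → x_3) → (x_1 → x_1) = 1 → 1 = 1
~((x_3 → x_3) → (x_1 → x_1)) = ~1 = 0
~x_3 = ~1/6 = 5/6
x_3 ∨ ~x_3 = 1/6 ∨ 5/6 = 5/6
x_1 → x_2 = 1/2 → 2/3 = 1
(x_1 → x_2) → x_1 = 1 → 1/2 = 1/2
(x_3 ∨ ~x_3) ∨ ((x_1 → x_2) → x_1) = 5/6 ∨ 1/2 = 5/6
~((x_3 → x_3) → (x_1 → x_1)) ∨ ((x_3 ∨ ~x_3) ∨ ((x_1 → x_2) → x_1)) = 0 ∨ 5/6 = 5/6

5/6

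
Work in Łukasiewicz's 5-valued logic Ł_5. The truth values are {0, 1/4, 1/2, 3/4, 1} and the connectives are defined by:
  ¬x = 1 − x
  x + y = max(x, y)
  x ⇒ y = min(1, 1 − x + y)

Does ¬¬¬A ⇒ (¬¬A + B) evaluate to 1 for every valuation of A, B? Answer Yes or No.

No

Counterexample: take A = 0, B = 0.
¬A = ¬0 = 1
¬¬A = ¬1 = 0
¬¬¬A = ¬0 = 1
¬A = ¬0 = 1
¬¬A = ¬1 = 0
¬¬A + B = 0 + 0 = 0
¬¬¬A ⇒ (¬¬A + B) = 1 ⇒ 0 = 0
This gives 0 ≠ 1.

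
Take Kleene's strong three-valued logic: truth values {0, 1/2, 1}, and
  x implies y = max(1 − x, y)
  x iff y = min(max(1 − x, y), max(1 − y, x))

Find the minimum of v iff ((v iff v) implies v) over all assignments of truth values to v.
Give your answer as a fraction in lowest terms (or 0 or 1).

Take v = 1/2:
v iff v = 1/2 iff 1/2 = 1/2
(v iff v) implies v = 1/2 implies 1/2 = 1/2
v iff ((v iff v) implies v) = 1/2 iff 1/2 = 1/2
No assignment yields a value below 1/2, so this is the minimum.

1/2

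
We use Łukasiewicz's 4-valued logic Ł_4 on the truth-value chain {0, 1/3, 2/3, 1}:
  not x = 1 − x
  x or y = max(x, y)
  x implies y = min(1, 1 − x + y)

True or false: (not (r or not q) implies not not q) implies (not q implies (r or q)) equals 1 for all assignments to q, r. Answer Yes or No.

Counterexample: take q = 0, r = 0.
not q = not 0 = 1
r or not q = 0 or 1 = 1
not (r or not q) = not 1 = 0
not q = not 0 = 1
not not q = not 1 = 0
not (r or not q) implies not not q = 0 implies 0 = 1
not q = not 0 = 1
r or q = 0 or 0 = 0
not q implies (r or q) = 1 implies 0 = 0
(not (r or not q) implies not not q) implies (not q implies (r or q)) = 1 implies 0 = 0
This gives 0 ≠ 1.

No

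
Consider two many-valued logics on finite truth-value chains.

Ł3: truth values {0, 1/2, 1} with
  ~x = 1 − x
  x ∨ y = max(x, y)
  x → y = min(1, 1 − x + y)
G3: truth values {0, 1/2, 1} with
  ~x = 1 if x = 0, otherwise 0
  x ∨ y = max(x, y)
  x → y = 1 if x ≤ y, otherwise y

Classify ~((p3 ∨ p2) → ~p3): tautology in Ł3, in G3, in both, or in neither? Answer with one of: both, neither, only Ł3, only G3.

neither

In Ł3: at p2 = 0, p3 = 0 the value is 0 — not a tautology.
In G3: at p2 = 0, p3 = 0 the value is 0 — not a tautology.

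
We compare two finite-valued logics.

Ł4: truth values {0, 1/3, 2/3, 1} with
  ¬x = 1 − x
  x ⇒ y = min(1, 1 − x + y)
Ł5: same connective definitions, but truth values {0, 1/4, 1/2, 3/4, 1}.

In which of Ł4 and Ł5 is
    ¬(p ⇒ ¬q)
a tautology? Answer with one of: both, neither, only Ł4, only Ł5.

neither

In Ł4: at p = 0, q = 0 the value is 0 — not a tautology.
In Ł5: at p = 0, q = 0 the value is 0 — not a tautology.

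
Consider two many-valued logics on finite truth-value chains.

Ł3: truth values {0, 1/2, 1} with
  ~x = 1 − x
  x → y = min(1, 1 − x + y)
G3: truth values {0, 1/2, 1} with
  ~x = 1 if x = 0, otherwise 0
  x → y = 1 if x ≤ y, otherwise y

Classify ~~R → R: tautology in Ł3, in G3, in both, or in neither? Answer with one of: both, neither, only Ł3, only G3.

In Ł3: every assignment gives 1 — tautology.
In G3: at R = 1/2 the value is 1/2 — not a tautology.

only Ł3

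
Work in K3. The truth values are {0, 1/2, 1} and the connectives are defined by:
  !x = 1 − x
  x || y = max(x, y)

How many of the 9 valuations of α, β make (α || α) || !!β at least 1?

α = 0, β = 0 ↦ 0  <
α = 0, β = 1/2 ↦ 1/2  <
α = 0, β = 1 ↦ 1  ≥
α = 1/2, β = 0 ↦ 1/2  <
α = 1/2, β = 1/2 ↦ 1/2  <
α = 1/2, β = 1 ↦ 1  ≥
α = 1, β = 0 ↦ 1  ≥
α = 1, β = 1/2 ↦ 1  ≥
α = 1, β = 1 ↦ 1  ≥
So 5 of the 9 assignments meet the threshold.

5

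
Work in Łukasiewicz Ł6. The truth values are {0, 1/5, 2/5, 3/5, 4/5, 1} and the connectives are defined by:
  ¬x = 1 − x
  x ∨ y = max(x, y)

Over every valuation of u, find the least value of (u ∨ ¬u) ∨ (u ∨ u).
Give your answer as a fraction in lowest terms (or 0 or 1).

3/5

Take u = 2/5:
¬u = ¬2/5 = 3/5
u ∨ ¬u = 2/5 ∨ 3/5 = 3/5
u ∨ u = 2/5 ∨ 2/5 = 2/5
(u ∨ ¬u) ∨ (u ∨ u) = 3/5 ∨ 2/5 = 3/5
No assignment yields a value below 3/5, so this is the minimum.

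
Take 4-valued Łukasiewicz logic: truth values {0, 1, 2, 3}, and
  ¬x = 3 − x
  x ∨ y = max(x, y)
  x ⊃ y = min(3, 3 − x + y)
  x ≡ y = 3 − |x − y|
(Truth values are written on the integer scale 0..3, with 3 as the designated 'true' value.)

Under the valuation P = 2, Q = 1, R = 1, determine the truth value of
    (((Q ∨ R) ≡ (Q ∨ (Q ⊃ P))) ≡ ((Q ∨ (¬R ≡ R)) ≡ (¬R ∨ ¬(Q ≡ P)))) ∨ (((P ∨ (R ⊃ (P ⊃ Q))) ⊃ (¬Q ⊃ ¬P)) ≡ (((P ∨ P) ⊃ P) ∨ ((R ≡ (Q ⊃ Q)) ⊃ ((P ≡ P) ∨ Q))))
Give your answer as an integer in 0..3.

Q ∨ R = 1 ∨ 1 = 1
Q ⊃ P = 1 ⊃ 2 = 3
Q ∨ (Q ⊃ P) = 1 ∨ 3 = 3
(Q ∨ R) ≡ (Q ∨ (Q ⊃ P)) = 1 ≡ 3 = 1
¬R = ¬1 = 2
¬R ≡ R = 2 ≡ 1 = 2
Q ∨ (¬R ≡ R) = 1 ∨ 2 = 2
¬R = ¬1 = 2
Q ≡ P = 1 ≡ 2 = 2
¬(Q ≡ P) = ¬2 = 1
¬R ∨ ¬(Q ≡ P) = 2 ∨ 1 = 2
(Q ∨ (¬R ≡ R)) ≡ (¬R ∨ ¬(Q ≡ P)) = 2 ≡ 2 = 3
((Q ∨ R) ≡ (Q ∨ (Q ⊃ P))) ≡ ((Q ∨ (¬R ≡ R)) ≡ (¬R ∨ ¬(Q ≡ P))) = 1 ≡ 3 = 1
P ⊃ Q = 2 ⊃ 1 = 2
R ⊃ (P ⊃ Q) = 1 ⊃ 2 = 3
P ∨ (R ⊃ (P ⊃ Q)) = 2 ∨ 3 = 3
¬Q = ¬1 = 2
¬P = ¬2 = 1
¬Q ⊃ ¬P = 2 ⊃ 1 = 2
(P ∨ (R ⊃ (P ⊃ Q))) ⊃ (¬Q ⊃ ¬P) = 3 ⊃ 2 = 2
P ∨ P = 2 ∨ 2 = 2
(P ∨ P) ⊃ P = 2 ⊃ 2 = 3
Q ⊃ Q = 1 ⊃ 1 = 3
R ≡ (Q ⊃ Q) = 1 ≡ 3 = 1
P ≡ P = 2 ≡ 2 = 3
(P ≡ P) ∨ Q = 3 ∨ 1 = 3
(R ≡ (Q ⊃ Q)) ⊃ ((P ≡ P) ∨ Q) = 1 ⊃ 3 = 3
((P ∨ P) ⊃ P) ∨ ((R ≡ (Q ⊃ Q)) ⊃ ((P ≡ P) ∨ Q)) = 3 ∨ 3 = 3
((P ∨ (R ⊃ (P ⊃ Q))) ⊃ (¬Q ⊃ ¬P)) ≡ (((P ∨ P) ⊃ P) ∨ ((R ≡ (Q ⊃ Q)) ⊃ ((P ≡ P) ∨ Q))) = 2 ≡ 3 = 2
(((Q ∨ R) ≡ (Q ∨ (Q ⊃ P))) ≡ ((Q ∨ (¬R ≡ R)) ≡ (¬R ∨ ¬(Q ≡ P)))) ∨ (((P ∨ (R ⊃ (P ⊃ Q))) ⊃ (¬Q ⊃ ¬P)) ≡ (((P ∨ P) ⊃ P) ∨ ((R ≡ (Q ⊃ Q)) ⊃ ((P ≡ P) ∨ Q)))) = 1 ∨ 2 = 2

2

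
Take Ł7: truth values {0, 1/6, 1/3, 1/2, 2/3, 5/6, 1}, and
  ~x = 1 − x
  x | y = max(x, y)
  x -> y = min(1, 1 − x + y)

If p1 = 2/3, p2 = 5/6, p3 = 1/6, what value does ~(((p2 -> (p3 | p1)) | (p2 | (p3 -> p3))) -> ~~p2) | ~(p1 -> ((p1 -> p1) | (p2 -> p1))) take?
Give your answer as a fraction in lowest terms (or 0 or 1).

1/6

p3 | p1 = 1/6 | 2/3 = 2/3
p2 -> (p3 | p1) = 5/6 -> 2/3 = 5/6
p3 -> p3 = 1/6 -> 1/6 = 1
p2 | (p3 -> p3) = 5/6 | 1 = 1
(p2 -> (p3 | p1)) | (p2 | (p3 -> p3)) = 5/6 | 1 = 1
~p2 = ~5/6 = 1/6
~~p2 = ~1/6 = 5/6
((p2 -> (p3 | p1)) | (p2 | (p3 -> p3))) -> ~~p2 = 1 -> 5/6 = 5/6
~(((p2 -> (p3 | p1)) | (p2 | (p3 -> p3))) -> ~~p2) = ~5/6 = 1/6
p1 -> p1 = 2/3 -> 2/3 = 1
p2 -> p1 = 5/6 -> 2/3 = 5/6
(p1 -> p1) | (p2 -> p1) = 1 | 5/6 = 1
p1 -> ((p1 -> p1) | (p2 -> p1)) = 2/3 -> 1 = 1
~(p1 -> ((p1 -> p1) | (p2 -> p1))) = ~1 = 0
~(((p2 -> (p3 | p1)) | (p2 | (p3 -> p3))) -> ~~p2) | ~(p1 -> ((p1 -> p1) | (p2 -> p1))) = 1/6 | 0 = 1/6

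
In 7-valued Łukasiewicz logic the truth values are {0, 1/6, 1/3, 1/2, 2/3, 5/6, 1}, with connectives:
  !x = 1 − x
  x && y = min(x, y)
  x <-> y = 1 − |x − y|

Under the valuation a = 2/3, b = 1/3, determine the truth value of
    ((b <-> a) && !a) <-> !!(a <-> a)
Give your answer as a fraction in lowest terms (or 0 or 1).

b <-> a = 1/3 <-> 2/3 = 2/3
!a = !2/3 = 1/3
(b <-> a) && !a = 2/3 && 1/3 = 1/3
a <-> a = 2/3 <-> 2/3 = 1
!(a <-> a) = !1 = 0
!!(a <-> a) = !0 = 1
((b <-> a) && !a) <-> !!(a <-> a) = 1/3 <-> 1 = 1/3

1/3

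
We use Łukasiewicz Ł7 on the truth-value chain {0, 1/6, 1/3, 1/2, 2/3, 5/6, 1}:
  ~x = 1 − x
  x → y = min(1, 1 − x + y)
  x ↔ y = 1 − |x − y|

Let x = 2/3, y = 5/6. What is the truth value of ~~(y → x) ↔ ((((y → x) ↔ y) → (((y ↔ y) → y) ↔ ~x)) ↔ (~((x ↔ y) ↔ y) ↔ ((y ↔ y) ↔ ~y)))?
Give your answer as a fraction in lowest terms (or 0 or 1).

y → x = 5/6 → 2/3 = 5/6
~(y → x) = ~5/6 = 1/6
~~(y → x) = ~1/6 = 5/6
y → x = 5/6 → 2/3 = 5/6
(y → x) ↔ y = 5/6 ↔ 5/6 = 1
y ↔ y = 5/6 ↔ 5/6 = 1
(y ↔ y) → y = 1 → 5/6 = 5/6
~x = ~2/3 = 1/3
((y ↔ y) → y) ↔ ~x = 5/6 ↔ 1/3 = 1/2
((y → x) ↔ y) → (((y ↔ y) → y) ↔ ~x) = 1 → 1/2 = 1/2
x ↔ y = 2/3 ↔ 5/6 = 5/6
(x ↔ y) ↔ y = 5/6 ↔ 5/6 = 1
~((x ↔ y) ↔ y) = ~1 = 0
y ↔ y = 5/6 ↔ 5/6 = 1
~y = ~5/6 = 1/6
(y ↔ y) ↔ ~y = 1 ↔ 1/6 = 1/6
~((x ↔ y) ↔ y) ↔ ((y ↔ y) ↔ ~y) = 0 ↔ 1/6 = 5/6
(((y → x) ↔ y) → (((y ↔ y) → y) ↔ ~x)) ↔ (~((x ↔ y) ↔ y) ↔ ((y ↔ y) ↔ ~y)) = 1/2 ↔ 5/6 = 2/3
~~(y → x) ↔ ((((y → x) ↔ y) → (((y ↔ y) → y) ↔ ~x)) ↔ (~((x ↔ y) ↔ y) ↔ ((y ↔ y) ↔ ~y))) = 5/6 ↔ 2/3 = 5/6

5/6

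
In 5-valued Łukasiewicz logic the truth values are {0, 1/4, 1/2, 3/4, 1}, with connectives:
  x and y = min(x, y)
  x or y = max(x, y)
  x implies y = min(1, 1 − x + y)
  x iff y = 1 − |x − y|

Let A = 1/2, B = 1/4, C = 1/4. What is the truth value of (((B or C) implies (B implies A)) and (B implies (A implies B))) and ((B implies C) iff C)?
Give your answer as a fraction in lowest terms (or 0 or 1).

B or C = 1/4 or 1/4 = 1/4
B implies A = 1/4 implies 1/2 = 1
(B or C) implies (B implies A) = 1/4 implies 1 = 1
A implies B = 1/2 implies 1/4 = 3/4
B implies (A implies B) = 1/4 implies 3/4 = 1
((B or C) implies (B implies A)) and (B implies (A implies B)) = 1 and 1 = 1
B implies C = 1/4 implies 1/4 = 1
(B implies C) iff C = 1 iff 1/4 = 1/4
(((B or C) implies (B implies A)) and (B implies (A implies B))) and ((B implies C) iff C) = 1 and 1/4 = 1/4

1/4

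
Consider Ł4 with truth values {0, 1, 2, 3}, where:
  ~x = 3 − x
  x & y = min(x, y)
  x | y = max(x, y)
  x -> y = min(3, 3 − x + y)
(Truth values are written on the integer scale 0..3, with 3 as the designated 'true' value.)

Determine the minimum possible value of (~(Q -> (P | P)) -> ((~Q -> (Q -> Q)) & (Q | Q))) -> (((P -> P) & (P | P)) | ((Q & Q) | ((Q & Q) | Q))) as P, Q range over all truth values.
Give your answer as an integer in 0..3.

Take P = 0, Q = 0:
P | P = 0 | 0 = 0
Q -> (P | P) = 0 -> 0 = 3
~(Q -> (P | P)) = ~3 = 0
~Q = ~0 = 3
Q -> Q = 0 -> 0 = 3
~Q -> (Q -> Q) = 3 -> 3 = 3
Q | Q = 0 | 0 = 0
(~Q -> (Q -> Q)) & (Q | Q) = 3 & 0 = 0
~(Q -> (P | P)) -> ((~Q -> (Q -> Q)) & (Q | Q)) = 0 -> 0 = 3
P -> P = 0 -> 0 = 3
P | P = 0 | 0 = 0
(P -> P) & (P | P) = 3 & 0 = 0
Q & Q = 0 & 0 = 0
Q & Q = 0 & 0 = 0
(Q & Q) | Q = 0 | 0 = 0
(Q & Q) | ((Q & Q) | Q) = 0 | 0 = 0
((P -> P) & (P | P)) | ((Q & Q) | ((Q & Q) | Q)) = 0 | 0 = 0
(~(Q -> (P | P)) -> ((~Q -> (Q -> Q)) & (Q | Q))) -> (((P -> P) & (P | P)) | ((Q & Q) | ((Q & Q) | Q))) = 3 -> 0 = 0
No assignment yields a value below 0, so this is the minimum.

0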